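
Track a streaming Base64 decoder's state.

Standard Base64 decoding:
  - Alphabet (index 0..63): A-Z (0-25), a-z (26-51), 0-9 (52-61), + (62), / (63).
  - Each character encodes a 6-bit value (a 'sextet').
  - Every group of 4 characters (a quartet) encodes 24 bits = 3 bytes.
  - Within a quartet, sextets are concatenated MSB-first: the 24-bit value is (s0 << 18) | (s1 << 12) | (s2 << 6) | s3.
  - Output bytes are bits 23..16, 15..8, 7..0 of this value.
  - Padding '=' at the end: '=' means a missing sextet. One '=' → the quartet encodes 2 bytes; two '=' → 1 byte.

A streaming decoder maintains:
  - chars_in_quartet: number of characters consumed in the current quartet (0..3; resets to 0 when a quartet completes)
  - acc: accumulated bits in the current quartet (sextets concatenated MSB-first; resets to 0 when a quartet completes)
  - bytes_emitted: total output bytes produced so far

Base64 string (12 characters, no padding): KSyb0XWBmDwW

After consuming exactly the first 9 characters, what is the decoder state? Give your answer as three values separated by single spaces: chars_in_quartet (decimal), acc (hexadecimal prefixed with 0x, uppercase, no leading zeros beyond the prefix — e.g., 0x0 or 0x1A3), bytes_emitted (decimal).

After char 0 ('K'=10): chars_in_quartet=1 acc=0xA bytes_emitted=0
After char 1 ('S'=18): chars_in_quartet=2 acc=0x292 bytes_emitted=0
After char 2 ('y'=50): chars_in_quartet=3 acc=0xA4B2 bytes_emitted=0
After char 3 ('b'=27): chars_in_quartet=4 acc=0x292C9B -> emit 29 2C 9B, reset; bytes_emitted=3
After char 4 ('0'=52): chars_in_quartet=1 acc=0x34 bytes_emitted=3
After char 5 ('X'=23): chars_in_quartet=2 acc=0xD17 bytes_emitted=3
After char 6 ('W'=22): chars_in_quartet=3 acc=0x345D6 bytes_emitted=3
After char 7 ('B'=1): chars_in_quartet=4 acc=0xD17581 -> emit D1 75 81, reset; bytes_emitted=6
After char 8 ('m'=38): chars_in_quartet=1 acc=0x26 bytes_emitted=6

Answer: 1 0x26 6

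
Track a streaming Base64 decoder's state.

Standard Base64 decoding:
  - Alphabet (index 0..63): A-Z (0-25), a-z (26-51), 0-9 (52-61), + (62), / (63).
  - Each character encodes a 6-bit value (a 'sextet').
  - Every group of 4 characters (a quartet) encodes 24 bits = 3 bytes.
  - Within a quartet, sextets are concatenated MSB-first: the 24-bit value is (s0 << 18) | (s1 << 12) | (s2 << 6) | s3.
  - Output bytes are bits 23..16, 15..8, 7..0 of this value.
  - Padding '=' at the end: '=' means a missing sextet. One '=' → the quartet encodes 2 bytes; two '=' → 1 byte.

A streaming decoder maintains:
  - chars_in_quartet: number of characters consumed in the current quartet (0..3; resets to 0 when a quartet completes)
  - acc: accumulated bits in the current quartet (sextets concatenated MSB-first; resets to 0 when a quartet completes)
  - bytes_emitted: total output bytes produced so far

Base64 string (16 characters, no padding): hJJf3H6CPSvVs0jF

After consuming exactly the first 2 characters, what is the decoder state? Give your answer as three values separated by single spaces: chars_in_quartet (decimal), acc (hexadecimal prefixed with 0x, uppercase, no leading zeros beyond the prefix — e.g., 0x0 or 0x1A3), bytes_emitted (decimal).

After char 0 ('h'=33): chars_in_quartet=1 acc=0x21 bytes_emitted=0
After char 1 ('J'=9): chars_in_quartet=2 acc=0x849 bytes_emitted=0

Answer: 2 0x849 0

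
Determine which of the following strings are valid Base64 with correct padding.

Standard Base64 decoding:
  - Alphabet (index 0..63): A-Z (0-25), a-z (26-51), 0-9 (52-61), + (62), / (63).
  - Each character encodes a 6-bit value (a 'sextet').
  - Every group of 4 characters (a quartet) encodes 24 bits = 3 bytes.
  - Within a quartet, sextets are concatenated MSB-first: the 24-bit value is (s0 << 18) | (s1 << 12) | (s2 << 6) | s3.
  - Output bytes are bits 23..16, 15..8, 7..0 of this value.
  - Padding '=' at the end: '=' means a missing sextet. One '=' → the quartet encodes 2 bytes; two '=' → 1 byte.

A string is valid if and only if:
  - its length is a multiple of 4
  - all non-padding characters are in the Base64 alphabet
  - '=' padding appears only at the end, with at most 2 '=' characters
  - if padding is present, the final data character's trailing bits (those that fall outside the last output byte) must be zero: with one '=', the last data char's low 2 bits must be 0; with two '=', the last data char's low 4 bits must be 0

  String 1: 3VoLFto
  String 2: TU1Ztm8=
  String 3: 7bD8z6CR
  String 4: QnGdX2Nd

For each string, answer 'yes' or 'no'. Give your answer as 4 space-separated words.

String 1: '3VoLFto' → invalid (len=7 not mult of 4)
String 2: 'TU1Ztm8=' → valid
String 3: '7bD8z6CR' → valid
String 4: 'QnGdX2Nd' → valid

Answer: no yes yes yes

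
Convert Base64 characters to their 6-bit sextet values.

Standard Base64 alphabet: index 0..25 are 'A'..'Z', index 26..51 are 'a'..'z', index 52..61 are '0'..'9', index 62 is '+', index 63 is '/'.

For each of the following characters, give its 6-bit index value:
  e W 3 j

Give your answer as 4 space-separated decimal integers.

Answer: 30 22 55 35

Derivation:
'e': a..z range, 26 + ord('e') − ord('a') = 30
'W': A..Z range, ord('W') − ord('A') = 22
'3': 0..9 range, 52 + ord('3') − ord('0') = 55
'j': a..z range, 26 + ord('j') − ord('a') = 35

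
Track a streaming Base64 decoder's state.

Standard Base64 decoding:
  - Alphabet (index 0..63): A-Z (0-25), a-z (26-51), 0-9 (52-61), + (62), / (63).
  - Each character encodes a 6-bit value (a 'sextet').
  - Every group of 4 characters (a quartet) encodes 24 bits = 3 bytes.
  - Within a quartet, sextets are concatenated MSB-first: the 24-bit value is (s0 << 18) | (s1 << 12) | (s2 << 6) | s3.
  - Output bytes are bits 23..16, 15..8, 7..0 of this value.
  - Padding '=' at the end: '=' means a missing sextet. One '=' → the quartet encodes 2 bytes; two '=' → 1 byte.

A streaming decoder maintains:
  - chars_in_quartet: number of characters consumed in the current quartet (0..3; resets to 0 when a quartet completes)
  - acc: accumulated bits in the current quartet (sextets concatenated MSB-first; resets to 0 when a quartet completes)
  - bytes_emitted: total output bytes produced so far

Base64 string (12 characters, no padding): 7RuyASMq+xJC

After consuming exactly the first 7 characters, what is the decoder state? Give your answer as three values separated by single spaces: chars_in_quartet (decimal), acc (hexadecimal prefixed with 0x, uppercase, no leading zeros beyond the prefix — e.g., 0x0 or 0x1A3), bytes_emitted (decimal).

Answer: 3 0x48C 3

Derivation:
After char 0 ('7'=59): chars_in_quartet=1 acc=0x3B bytes_emitted=0
After char 1 ('R'=17): chars_in_quartet=2 acc=0xED1 bytes_emitted=0
After char 2 ('u'=46): chars_in_quartet=3 acc=0x3B46E bytes_emitted=0
After char 3 ('y'=50): chars_in_quartet=4 acc=0xED1BB2 -> emit ED 1B B2, reset; bytes_emitted=3
After char 4 ('A'=0): chars_in_quartet=1 acc=0x0 bytes_emitted=3
After char 5 ('S'=18): chars_in_quartet=2 acc=0x12 bytes_emitted=3
After char 6 ('M'=12): chars_in_quartet=3 acc=0x48C bytes_emitted=3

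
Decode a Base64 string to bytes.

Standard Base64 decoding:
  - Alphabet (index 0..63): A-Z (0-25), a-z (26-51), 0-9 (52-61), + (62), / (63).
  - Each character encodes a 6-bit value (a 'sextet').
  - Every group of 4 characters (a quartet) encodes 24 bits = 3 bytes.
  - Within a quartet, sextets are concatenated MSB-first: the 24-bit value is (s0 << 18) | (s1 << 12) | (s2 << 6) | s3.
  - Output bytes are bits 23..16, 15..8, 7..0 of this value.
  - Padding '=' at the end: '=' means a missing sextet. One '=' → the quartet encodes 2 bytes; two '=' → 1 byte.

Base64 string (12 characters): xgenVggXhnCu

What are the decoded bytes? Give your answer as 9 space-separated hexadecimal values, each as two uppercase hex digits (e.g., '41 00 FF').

Answer: C6 07 A7 56 08 17 86 70 AE

Derivation:
After char 0 ('x'=49): chars_in_quartet=1 acc=0x31 bytes_emitted=0
After char 1 ('g'=32): chars_in_quartet=2 acc=0xC60 bytes_emitted=0
After char 2 ('e'=30): chars_in_quartet=3 acc=0x3181E bytes_emitted=0
After char 3 ('n'=39): chars_in_quartet=4 acc=0xC607A7 -> emit C6 07 A7, reset; bytes_emitted=3
After char 4 ('V'=21): chars_in_quartet=1 acc=0x15 bytes_emitted=3
After char 5 ('g'=32): chars_in_quartet=2 acc=0x560 bytes_emitted=3
After char 6 ('g'=32): chars_in_quartet=3 acc=0x15820 bytes_emitted=3
After char 7 ('X'=23): chars_in_quartet=4 acc=0x560817 -> emit 56 08 17, reset; bytes_emitted=6
After char 8 ('h'=33): chars_in_quartet=1 acc=0x21 bytes_emitted=6
After char 9 ('n'=39): chars_in_quartet=2 acc=0x867 bytes_emitted=6
After char 10 ('C'=2): chars_in_quartet=3 acc=0x219C2 bytes_emitted=6
After char 11 ('u'=46): chars_in_quartet=4 acc=0x8670AE -> emit 86 70 AE, reset; bytes_emitted=9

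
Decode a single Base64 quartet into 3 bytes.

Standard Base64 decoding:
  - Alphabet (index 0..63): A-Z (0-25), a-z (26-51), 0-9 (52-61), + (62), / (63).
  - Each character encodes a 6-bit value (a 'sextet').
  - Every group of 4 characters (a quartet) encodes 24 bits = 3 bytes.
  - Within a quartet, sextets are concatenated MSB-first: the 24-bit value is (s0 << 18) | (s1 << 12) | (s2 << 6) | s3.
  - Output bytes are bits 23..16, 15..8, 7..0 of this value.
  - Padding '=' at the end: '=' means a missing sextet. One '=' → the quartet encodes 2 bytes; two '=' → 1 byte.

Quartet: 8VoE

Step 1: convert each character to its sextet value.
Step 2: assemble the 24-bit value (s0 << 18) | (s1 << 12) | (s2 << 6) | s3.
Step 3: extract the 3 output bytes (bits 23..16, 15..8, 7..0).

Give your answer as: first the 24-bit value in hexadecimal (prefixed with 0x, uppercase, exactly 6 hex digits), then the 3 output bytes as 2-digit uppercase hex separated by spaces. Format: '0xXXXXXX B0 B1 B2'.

Sextets: 8=60, V=21, o=40, E=4
24-bit: (60<<18) | (21<<12) | (40<<6) | 4
      = 0xF00000 | 0x015000 | 0x000A00 | 0x000004
      = 0xF15A04
Bytes: (v>>16)&0xFF=F1, (v>>8)&0xFF=5A, v&0xFF=04

Answer: 0xF15A04 F1 5A 04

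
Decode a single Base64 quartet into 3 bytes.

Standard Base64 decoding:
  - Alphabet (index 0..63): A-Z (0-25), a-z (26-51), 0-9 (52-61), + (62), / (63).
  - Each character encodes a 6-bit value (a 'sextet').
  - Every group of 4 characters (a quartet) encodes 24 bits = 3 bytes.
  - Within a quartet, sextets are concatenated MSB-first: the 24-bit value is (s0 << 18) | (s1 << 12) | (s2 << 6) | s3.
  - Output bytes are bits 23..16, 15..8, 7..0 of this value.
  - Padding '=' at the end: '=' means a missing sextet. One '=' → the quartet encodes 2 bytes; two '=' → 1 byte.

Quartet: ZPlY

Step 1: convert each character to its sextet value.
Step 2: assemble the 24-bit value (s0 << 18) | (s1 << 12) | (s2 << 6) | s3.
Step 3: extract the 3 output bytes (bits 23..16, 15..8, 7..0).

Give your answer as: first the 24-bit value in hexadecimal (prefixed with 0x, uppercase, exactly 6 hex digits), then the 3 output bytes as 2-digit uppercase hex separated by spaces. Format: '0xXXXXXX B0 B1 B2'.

Answer: 0x64F958 64 F9 58

Derivation:
Sextets: Z=25, P=15, l=37, Y=24
24-bit: (25<<18) | (15<<12) | (37<<6) | 24
      = 0x640000 | 0x00F000 | 0x000940 | 0x000018
      = 0x64F958
Bytes: (v>>16)&0xFF=64, (v>>8)&0xFF=F9, v&0xFF=58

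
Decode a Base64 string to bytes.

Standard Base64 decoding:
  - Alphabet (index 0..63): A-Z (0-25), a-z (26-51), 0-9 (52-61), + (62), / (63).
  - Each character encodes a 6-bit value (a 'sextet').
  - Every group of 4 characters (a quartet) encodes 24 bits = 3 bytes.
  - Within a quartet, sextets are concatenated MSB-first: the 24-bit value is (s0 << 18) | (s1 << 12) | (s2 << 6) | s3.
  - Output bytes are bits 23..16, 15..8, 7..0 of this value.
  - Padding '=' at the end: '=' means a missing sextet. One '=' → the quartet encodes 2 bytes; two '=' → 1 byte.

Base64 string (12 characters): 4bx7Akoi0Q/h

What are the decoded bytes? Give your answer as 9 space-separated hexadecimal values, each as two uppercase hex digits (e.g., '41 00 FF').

Answer: E1 BC 7B 02 4A 22 D1 0F E1

Derivation:
After char 0 ('4'=56): chars_in_quartet=1 acc=0x38 bytes_emitted=0
After char 1 ('b'=27): chars_in_quartet=2 acc=0xE1B bytes_emitted=0
After char 2 ('x'=49): chars_in_quartet=3 acc=0x386F1 bytes_emitted=0
After char 3 ('7'=59): chars_in_quartet=4 acc=0xE1BC7B -> emit E1 BC 7B, reset; bytes_emitted=3
After char 4 ('A'=0): chars_in_quartet=1 acc=0x0 bytes_emitted=3
After char 5 ('k'=36): chars_in_quartet=2 acc=0x24 bytes_emitted=3
After char 6 ('o'=40): chars_in_quartet=3 acc=0x928 bytes_emitted=3
After char 7 ('i'=34): chars_in_quartet=4 acc=0x24A22 -> emit 02 4A 22, reset; bytes_emitted=6
After char 8 ('0'=52): chars_in_quartet=1 acc=0x34 bytes_emitted=6
After char 9 ('Q'=16): chars_in_quartet=2 acc=0xD10 bytes_emitted=6
After char 10 ('/'=63): chars_in_quartet=3 acc=0x3443F bytes_emitted=6
After char 11 ('h'=33): chars_in_quartet=4 acc=0xD10FE1 -> emit D1 0F E1, reset; bytes_emitted=9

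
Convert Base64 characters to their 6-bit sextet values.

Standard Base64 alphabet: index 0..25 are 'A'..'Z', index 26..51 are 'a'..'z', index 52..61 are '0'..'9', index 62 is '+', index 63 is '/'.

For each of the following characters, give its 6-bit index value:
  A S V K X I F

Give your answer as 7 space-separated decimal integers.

Answer: 0 18 21 10 23 8 5

Derivation:
'A': A..Z range, ord('A') − ord('A') = 0
'S': A..Z range, ord('S') − ord('A') = 18
'V': A..Z range, ord('V') − ord('A') = 21
'K': A..Z range, ord('K') − ord('A') = 10
'X': A..Z range, ord('X') − ord('A') = 23
'I': A..Z range, ord('I') − ord('A') = 8
'F': A..Z range, ord('F') − ord('A') = 5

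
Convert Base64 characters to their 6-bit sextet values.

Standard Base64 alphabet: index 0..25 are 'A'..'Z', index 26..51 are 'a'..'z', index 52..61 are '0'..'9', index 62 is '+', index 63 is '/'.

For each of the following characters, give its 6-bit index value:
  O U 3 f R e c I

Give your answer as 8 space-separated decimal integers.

'O': A..Z range, ord('O') − ord('A') = 14
'U': A..Z range, ord('U') − ord('A') = 20
'3': 0..9 range, 52 + ord('3') − ord('0') = 55
'f': a..z range, 26 + ord('f') − ord('a') = 31
'R': A..Z range, ord('R') − ord('A') = 17
'e': a..z range, 26 + ord('e') − ord('a') = 30
'c': a..z range, 26 + ord('c') − ord('a') = 28
'I': A..Z range, ord('I') − ord('A') = 8

Answer: 14 20 55 31 17 30 28 8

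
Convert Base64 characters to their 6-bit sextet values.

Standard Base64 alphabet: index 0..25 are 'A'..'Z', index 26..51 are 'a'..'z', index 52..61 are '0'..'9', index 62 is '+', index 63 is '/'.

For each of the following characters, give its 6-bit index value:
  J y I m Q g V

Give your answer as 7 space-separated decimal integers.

Answer: 9 50 8 38 16 32 21

Derivation:
'J': A..Z range, ord('J') − ord('A') = 9
'y': a..z range, 26 + ord('y') − ord('a') = 50
'I': A..Z range, ord('I') − ord('A') = 8
'm': a..z range, 26 + ord('m') − ord('a') = 38
'Q': A..Z range, ord('Q') − ord('A') = 16
'g': a..z range, 26 + ord('g') − ord('a') = 32
'V': A..Z range, ord('V') − ord('A') = 21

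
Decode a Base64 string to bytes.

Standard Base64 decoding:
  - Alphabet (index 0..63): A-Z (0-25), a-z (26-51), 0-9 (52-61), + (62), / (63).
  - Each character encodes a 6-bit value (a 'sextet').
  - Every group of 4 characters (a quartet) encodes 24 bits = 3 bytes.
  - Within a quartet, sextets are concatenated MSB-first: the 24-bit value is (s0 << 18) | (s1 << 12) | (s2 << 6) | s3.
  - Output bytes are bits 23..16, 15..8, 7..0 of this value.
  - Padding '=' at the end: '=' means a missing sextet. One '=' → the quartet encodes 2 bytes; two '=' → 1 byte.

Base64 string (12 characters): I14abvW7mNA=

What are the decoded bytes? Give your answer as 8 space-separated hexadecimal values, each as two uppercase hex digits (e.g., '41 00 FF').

After char 0 ('I'=8): chars_in_quartet=1 acc=0x8 bytes_emitted=0
After char 1 ('1'=53): chars_in_quartet=2 acc=0x235 bytes_emitted=0
After char 2 ('4'=56): chars_in_quartet=3 acc=0x8D78 bytes_emitted=0
After char 3 ('a'=26): chars_in_quartet=4 acc=0x235E1A -> emit 23 5E 1A, reset; bytes_emitted=3
After char 4 ('b'=27): chars_in_quartet=1 acc=0x1B bytes_emitted=3
After char 5 ('v'=47): chars_in_quartet=2 acc=0x6EF bytes_emitted=3
After char 6 ('W'=22): chars_in_quartet=3 acc=0x1BBD6 bytes_emitted=3
After char 7 ('7'=59): chars_in_quartet=4 acc=0x6EF5BB -> emit 6E F5 BB, reset; bytes_emitted=6
After char 8 ('m'=38): chars_in_quartet=1 acc=0x26 bytes_emitted=6
After char 9 ('N'=13): chars_in_quartet=2 acc=0x98D bytes_emitted=6
After char 10 ('A'=0): chars_in_quartet=3 acc=0x26340 bytes_emitted=6
Padding '=': partial quartet acc=0x26340 -> emit 98 D0; bytes_emitted=8

Answer: 23 5E 1A 6E F5 BB 98 D0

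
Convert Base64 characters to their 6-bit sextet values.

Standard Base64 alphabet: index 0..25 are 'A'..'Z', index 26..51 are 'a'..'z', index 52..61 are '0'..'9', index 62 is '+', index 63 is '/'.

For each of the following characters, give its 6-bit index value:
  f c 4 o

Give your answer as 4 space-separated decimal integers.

Answer: 31 28 56 40

Derivation:
'f': a..z range, 26 + ord('f') − ord('a') = 31
'c': a..z range, 26 + ord('c') − ord('a') = 28
'4': 0..9 range, 52 + ord('4') − ord('0') = 56
'o': a..z range, 26 + ord('o') − ord('a') = 40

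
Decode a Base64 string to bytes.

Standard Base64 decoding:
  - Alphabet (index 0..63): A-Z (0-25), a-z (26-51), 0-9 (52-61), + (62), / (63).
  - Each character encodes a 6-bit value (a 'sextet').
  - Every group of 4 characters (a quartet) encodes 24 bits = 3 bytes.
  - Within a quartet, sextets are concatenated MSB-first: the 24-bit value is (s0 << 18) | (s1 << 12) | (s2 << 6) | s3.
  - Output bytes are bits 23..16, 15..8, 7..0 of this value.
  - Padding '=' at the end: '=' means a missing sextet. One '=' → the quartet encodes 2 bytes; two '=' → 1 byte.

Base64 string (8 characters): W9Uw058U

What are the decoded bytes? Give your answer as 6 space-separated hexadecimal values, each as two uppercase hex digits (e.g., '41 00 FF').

Answer: 5B D5 30 D3 9F 14

Derivation:
After char 0 ('W'=22): chars_in_quartet=1 acc=0x16 bytes_emitted=0
After char 1 ('9'=61): chars_in_quartet=2 acc=0x5BD bytes_emitted=0
After char 2 ('U'=20): chars_in_quartet=3 acc=0x16F54 bytes_emitted=0
After char 3 ('w'=48): chars_in_quartet=4 acc=0x5BD530 -> emit 5B D5 30, reset; bytes_emitted=3
After char 4 ('0'=52): chars_in_quartet=1 acc=0x34 bytes_emitted=3
After char 5 ('5'=57): chars_in_quartet=2 acc=0xD39 bytes_emitted=3
After char 6 ('8'=60): chars_in_quartet=3 acc=0x34E7C bytes_emitted=3
After char 7 ('U'=20): chars_in_quartet=4 acc=0xD39F14 -> emit D3 9F 14, reset; bytes_emitted=6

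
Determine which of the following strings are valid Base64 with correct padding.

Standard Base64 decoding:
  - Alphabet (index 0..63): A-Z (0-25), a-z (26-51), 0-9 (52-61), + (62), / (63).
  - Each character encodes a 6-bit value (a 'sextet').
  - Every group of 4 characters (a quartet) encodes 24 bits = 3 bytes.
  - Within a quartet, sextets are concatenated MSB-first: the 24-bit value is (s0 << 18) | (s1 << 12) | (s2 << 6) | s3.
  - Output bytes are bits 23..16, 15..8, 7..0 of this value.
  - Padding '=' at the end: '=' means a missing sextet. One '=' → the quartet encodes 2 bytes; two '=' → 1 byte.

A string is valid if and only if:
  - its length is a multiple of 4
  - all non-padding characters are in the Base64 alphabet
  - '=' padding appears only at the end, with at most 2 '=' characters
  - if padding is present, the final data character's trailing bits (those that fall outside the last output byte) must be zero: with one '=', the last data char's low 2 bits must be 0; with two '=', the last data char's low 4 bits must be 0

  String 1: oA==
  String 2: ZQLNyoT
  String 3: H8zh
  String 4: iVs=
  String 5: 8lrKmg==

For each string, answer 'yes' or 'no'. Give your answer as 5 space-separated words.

Answer: yes no yes yes yes

Derivation:
String 1: 'oA==' → valid
String 2: 'ZQLNyoT' → invalid (len=7 not mult of 4)
String 3: 'H8zh' → valid
String 4: 'iVs=' → valid
String 5: '8lrKmg==' → valid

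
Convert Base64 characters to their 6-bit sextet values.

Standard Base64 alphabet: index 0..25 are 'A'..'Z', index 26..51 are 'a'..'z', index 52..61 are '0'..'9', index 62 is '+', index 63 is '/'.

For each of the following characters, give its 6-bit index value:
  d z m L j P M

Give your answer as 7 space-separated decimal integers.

'd': a..z range, 26 + ord('d') − ord('a') = 29
'z': a..z range, 26 + ord('z') − ord('a') = 51
'm': a..z range, 26 + ord('m') − ord('a') = 38
'L': A..Z range, ord('L') − ord('A') = 11
'j': a..z range, 26 + ord('j') − ord('a') = 35
'P': A..Z range, ord('P') − ord('A') = 15
'M': A..Z range, ord('M') − ord('A') = 12

Answer: 29 51 38 11 35 15 12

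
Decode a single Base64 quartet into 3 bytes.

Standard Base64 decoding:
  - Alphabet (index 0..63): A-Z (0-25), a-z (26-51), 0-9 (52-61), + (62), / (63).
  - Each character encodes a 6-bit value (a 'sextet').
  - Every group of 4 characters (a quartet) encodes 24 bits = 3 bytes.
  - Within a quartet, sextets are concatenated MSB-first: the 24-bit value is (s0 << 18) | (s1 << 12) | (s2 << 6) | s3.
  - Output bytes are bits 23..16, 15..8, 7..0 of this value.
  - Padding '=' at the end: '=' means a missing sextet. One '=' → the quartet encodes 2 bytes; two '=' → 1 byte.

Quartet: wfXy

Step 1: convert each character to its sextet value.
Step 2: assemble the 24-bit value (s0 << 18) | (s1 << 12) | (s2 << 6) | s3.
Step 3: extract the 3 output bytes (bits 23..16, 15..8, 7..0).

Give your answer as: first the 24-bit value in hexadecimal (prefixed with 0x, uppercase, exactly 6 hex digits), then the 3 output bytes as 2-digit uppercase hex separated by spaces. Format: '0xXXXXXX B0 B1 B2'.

Answer: 0xC1F5F2 C1 F5 F2

Derivation:
Sextets: w=48, f=31, X=23, y=50
24-bit: (48<<18) | (31<<12) | (23<<6) | 50
      = 0xC00000 | 0x01F000 | 0x0005C0 | 0x000032
      = 0xC1F5F2
Bytes: (v>>16)&0xFF=C1, (v>>8)&0xFF=F5, v&0xFF=F2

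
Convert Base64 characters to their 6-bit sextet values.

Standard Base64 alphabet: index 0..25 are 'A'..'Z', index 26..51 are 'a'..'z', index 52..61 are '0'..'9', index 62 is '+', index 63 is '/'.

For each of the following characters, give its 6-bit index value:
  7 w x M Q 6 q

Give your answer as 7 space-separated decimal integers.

'7': 0..9 range, 52 + ord('7') − ord('0') = 59
'w': a..z range, 26 + ord('w') − ord('a') = 48
'x': a..z range, 26 + ord('x') − ord('a') = 49
'M': A..Z range, ord('M') − ord('A') = 12
'Q': A..Z range, ord('Q') − ord('A') = 16
'6': 0..9 range, 52 + ord('6') − ord('0') = 58
'q': a..z range, 26 + ord('q') − ord('a') = 42

Answer: 59 48 49 12 16 58 42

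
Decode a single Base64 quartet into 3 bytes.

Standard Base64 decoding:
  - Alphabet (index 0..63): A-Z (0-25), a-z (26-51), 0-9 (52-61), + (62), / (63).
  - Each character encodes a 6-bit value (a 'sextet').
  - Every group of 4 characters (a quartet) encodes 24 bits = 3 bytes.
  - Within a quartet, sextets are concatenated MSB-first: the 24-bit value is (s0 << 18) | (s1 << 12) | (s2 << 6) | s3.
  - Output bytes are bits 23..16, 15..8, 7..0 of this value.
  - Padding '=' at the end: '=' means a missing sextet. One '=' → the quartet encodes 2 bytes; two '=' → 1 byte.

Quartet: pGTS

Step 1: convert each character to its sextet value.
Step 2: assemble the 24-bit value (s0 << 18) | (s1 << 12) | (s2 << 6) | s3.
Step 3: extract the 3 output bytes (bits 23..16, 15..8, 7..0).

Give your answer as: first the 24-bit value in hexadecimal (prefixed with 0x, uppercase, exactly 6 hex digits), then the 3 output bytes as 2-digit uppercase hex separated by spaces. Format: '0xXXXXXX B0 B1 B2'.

Answer: 0xA464D2 A4 64 D2

Derivation:
Sextets: p=41, G=6, T=19, S=18
24-bit: (41<<18) | (6<<12) | (19<<6) | 18
      = 0xA40000 | 0x006000 | 0x0004C0 | 0x000012
      = 0xA464D2
Bytes: (v>>16)&0xFF=A4, (v>>8)&0xFF=64, v&0xFF=D2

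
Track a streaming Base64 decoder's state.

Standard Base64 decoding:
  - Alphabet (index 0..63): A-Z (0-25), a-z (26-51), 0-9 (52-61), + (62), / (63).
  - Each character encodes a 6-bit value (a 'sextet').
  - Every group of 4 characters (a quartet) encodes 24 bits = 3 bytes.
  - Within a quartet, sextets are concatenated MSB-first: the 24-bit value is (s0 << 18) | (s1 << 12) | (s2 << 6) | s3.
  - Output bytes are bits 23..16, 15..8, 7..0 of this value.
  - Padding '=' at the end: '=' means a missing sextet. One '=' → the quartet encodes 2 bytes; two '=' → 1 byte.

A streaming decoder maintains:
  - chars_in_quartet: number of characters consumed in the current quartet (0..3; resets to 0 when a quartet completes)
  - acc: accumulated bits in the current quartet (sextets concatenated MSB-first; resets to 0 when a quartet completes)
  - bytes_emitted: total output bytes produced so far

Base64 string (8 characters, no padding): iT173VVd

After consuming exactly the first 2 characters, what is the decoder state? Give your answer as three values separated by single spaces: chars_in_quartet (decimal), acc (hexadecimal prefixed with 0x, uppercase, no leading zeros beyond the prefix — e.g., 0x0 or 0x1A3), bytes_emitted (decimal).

After char 0 ('i'=34): chars_in_quartet=1 acc=0x22 bytes_emitted=0
After char 1 ('T'=19): chars_in_quartet=2 acc=0x893 bytes_emitted=0

Answer: 2 0x893 0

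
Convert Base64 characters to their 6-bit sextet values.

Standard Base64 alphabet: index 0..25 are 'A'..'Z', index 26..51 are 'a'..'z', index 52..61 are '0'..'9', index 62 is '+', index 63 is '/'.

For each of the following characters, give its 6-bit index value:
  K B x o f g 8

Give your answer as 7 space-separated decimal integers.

'K': A..Z range, ord('K') − ord('A') = 10
'B': A..Z range, ord('B') − ord('A') = 1
'x': a..z range, 26 + ord('x') − ord('a') = 49
'o': a..z range, 26 + ord('o') − ord('a') = 40
'f': a..z range, 26 + ord('f') − ord('a') = 31
'g': a..z range, 26 + ord('g') − ord('a') = 32
'8': 0..9 range, 52 + ord('8') − ord('0') = 60

Answer: 10 1 49 40 31 32 60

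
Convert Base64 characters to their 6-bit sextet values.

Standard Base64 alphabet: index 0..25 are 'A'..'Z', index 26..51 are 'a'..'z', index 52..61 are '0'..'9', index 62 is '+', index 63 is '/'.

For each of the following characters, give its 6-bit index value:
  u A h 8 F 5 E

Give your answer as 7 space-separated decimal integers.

'u': a..z range, 26 + ord('u') − ord('a') = 46
'A': A..Z range, ord('A') − ord('A') = 0
'h': a..z range, 26 + ord('h') − ord('a') = 33
'8': 0..9 range, 52 + ord('8') − ord('0') = 60
'F': A..Z range, ord('F') − ord('A') = 5
'5': 0..9 range, 52 + ord('5') − ord('0') = 57
'E': A..Z range, ord('E') − ord('A') = 4

Answer: 46 0 33 60 5 57 4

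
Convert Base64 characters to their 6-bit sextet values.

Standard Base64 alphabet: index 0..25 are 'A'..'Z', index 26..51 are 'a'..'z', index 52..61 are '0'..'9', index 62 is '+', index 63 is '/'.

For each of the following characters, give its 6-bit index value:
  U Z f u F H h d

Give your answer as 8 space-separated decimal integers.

'U': A..Z range, ord('U') − ord('A') = 20
'Z': A..Z range, ord('Z') − ord('A') = 25
'f': a..z range, 26 + ord('f') − ord('a') = 31
'u': a..z range, 26 + ord('u') − ord('a') = 46
'F': A..Z range, ord('F') − ord('A') = 5
'H': A..Z range, ord('H') − ord('A') = 7
'h': a..z range, 26 + ord('h') − ord('a') = 33
'd': a..z range, 26 + ord('d') − ord('a') = 29

Answer: 20 25 31 46 5 7 33 29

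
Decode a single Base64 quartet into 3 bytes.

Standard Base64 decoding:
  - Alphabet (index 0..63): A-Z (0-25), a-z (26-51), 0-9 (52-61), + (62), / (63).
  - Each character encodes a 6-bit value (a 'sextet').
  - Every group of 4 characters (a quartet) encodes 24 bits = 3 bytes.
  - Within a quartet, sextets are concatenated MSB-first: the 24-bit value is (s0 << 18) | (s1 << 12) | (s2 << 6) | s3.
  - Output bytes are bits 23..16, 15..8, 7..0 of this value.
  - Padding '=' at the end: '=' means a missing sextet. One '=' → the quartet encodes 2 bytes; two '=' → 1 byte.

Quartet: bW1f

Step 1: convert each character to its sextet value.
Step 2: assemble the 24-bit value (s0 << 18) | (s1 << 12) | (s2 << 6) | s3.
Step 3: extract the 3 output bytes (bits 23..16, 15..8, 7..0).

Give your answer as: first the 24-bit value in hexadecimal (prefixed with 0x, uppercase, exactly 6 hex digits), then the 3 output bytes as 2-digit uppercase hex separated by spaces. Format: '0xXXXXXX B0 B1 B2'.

Answer: 0x6D6D5F 6D 6D 5F

Derivation:
Sextets: b=27, W=22, 1=53, f=31
24-bit: (27<<18) | (22<<12) | (53<<6) | 31
      = 0x6C0000 | 0x016000 | 0x000D40 | 0x00001F
      = 0x6D6D5F
Bytes: (v>>16)&0xFF=6D, (v>>8)&0xFF=6D, v&0xFF=5F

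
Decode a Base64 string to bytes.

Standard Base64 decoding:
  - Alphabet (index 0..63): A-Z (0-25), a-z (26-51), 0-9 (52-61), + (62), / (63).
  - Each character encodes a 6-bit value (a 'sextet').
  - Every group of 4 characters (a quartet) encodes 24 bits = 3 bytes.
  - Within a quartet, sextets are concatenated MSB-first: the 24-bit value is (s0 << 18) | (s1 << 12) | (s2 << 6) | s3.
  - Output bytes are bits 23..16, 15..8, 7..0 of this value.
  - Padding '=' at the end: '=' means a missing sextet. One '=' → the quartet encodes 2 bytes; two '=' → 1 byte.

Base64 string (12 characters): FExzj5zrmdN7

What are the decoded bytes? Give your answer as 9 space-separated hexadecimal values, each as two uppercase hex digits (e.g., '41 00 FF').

Answer: 14 4C 73 8F 9C EB 99 D3 7B

Derivation:
After char 0 ('F'=5): chars_in_quartet=1 acc=0x5 bytes_emitted=0
After char 1 ('E'=4): chars_in_quartet=2 acc=0x144 bytes_emitted=0
After char 2 ('x'=49): chars_in_quartet=3 acc=0x5131 bytes_emitted=0
After char 3 ('z'=51): chars_in_quartet=4 acc=0x144C73 -> emit 14 4C 73, reset; bytes_emitted=3
After char 4 ('j'=35): chars_in_quartet=1 acc=0x23 bytes_emitted=3
After char 5 ('5'=57): chars_in_quartet=2 acc=0x8F9 bytes_emitted=3
After char 6 ('z'=51): chars_in_quartet=3 acc=0x23E73 bytes_emitted=3
After char 7 ('r'=43): chars_in_quartet=4 acc=0x8F9CEB -> emit 8F 9C EB, reset; bytes_emitted=6
After char 8 ('m'=38): chars_in_quartet=1 acc=0x26 bytes_emitted=6
After char 9 ('d'=29): chars_in_quartet=2 acc=0x99D bytes_emitted=6
After char 10 ('N'=13): chars_in_quartet=3 acc=0x2674D bytes_emitted=6
After char 11 ('7'=59): chars_in_quartet=4 acc=0x99D37B -> emit 99 D3 7B, reset; bytes_emitted=9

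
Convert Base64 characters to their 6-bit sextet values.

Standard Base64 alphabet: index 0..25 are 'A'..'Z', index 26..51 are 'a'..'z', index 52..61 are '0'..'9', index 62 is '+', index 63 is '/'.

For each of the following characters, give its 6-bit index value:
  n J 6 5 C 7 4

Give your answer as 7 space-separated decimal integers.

Answer: 39 9 58 57 2 59 56

Derivation:
'n': a..z range, 26 + ord('n') − ord('a') = 39
'J': A..Z range, ord('J') − ord('A') = 9
'6': 0..9 range, 52 + ord('6') − ord('0') = 58
'5': 0..9 range, 52 + ord('5') − ord('0') = 57
'C': A..Z range, ord('C') − ord('A') = 2
'7': 0..9 range, 52 + ord('7') − ord('0') = 59
'4': 0..9 range, 52 + ord('4') − ord('0') = 56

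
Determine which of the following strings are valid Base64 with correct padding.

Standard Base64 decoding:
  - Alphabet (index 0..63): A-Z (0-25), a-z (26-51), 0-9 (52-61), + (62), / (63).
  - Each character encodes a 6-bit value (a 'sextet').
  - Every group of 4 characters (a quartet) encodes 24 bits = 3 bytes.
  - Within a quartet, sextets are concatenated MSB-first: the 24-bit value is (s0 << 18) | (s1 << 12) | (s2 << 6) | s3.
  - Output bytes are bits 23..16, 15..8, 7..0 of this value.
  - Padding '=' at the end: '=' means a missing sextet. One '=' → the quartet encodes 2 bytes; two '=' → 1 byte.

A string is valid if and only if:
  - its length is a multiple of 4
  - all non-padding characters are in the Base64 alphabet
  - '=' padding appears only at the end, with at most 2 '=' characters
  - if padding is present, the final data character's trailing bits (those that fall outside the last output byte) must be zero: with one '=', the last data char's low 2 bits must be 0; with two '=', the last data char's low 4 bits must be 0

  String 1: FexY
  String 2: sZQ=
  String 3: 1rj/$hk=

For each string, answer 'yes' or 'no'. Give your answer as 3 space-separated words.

Answer: yes yes no

Derivation:
String 1: 'FexY' → valid
String 2: 'sZQ=' → valid
String 3: '1rj/$hk=' → invalid (bad char(s): ['$'])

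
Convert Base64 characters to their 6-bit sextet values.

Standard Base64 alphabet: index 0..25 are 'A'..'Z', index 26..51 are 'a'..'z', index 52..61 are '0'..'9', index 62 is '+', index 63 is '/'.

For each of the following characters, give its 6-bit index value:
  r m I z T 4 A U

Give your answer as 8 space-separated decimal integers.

Answer: 43 38 8 51 19 56 0 20

Derivation:
'r': a..z range, 26 + ord('r') − ord('a') = 43
'm': a..z range, 26 + ord('m') − ord('a') = 38
'I': A..Z range, ord('I') − ord('A') = 8
'z': a..z range, 26 + ord('z') − ord('a') = 51
'T': A..Z range, ord('T') − ord('A') = 19
'4': 0..9 range, 52 + ord('4') − ord('0') = 56
'A': A..Z range, ord('A') − ord('A') = 0
'U': A..Z range, ord('U') − ord('A') = 20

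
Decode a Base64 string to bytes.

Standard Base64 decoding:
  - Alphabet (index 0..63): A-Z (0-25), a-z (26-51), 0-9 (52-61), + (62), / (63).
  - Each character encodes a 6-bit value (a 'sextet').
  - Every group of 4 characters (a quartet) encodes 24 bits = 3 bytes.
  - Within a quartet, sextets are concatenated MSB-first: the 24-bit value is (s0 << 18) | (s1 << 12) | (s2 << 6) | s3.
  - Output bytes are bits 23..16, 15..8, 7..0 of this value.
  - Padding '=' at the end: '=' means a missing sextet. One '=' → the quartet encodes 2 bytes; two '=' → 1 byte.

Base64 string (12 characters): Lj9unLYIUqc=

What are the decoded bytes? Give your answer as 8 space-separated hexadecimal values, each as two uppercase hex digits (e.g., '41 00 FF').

Answer: 2E 3F 6E 9C B6 08 52 A7

Derivation:
After char 0 ('L'=11): chars_in_quartet=1 acc=0xB bytes_emitted=0
After char 1 ('j'=35): chars_in_quartet=2 acc=0x2E3 bytes_emitted=0
After char 2 ('9'=61): chars_in_quartet=3 acc=0xB8FD bytes_emitted=0
After char 3 ('u'=46): chars_in_quartet=4 acc=0x2E3F6E -> emit 2E 3F 6E, reset; bytes_emitted=3
After char 4 ('n'=39): chars_in_quartet=1 acc=0x27 bytes_emitted=3
After char 5 ('L'=11): chars_in_quartet=2 acc=0x9CB bytes_emitted=3
After char 6 ('Y'=24): chars_in_quartet=3 acc=0x272D8 bytes_emitted=3
After char 7 ('I'=8): chars_in_quartet=4 acc=0x9CB608 -> emit 9C B6 08, reset; bytes_emitted=6
After char 8 ('U'=20): chars_in_quartet=1 acc=0x14 bytes_emitted=6
After char 9 ('q'=42): chars_in_quartet=2 acc=0x52A bytes_emitted=6
After char 10 ('c'=28): chars_in_quartet=3 acc=0x14A9C bytes_emitted=6
Padding '=': partial quartet acc=0x14A9C -> emit 52 A7; bytes_emitted=8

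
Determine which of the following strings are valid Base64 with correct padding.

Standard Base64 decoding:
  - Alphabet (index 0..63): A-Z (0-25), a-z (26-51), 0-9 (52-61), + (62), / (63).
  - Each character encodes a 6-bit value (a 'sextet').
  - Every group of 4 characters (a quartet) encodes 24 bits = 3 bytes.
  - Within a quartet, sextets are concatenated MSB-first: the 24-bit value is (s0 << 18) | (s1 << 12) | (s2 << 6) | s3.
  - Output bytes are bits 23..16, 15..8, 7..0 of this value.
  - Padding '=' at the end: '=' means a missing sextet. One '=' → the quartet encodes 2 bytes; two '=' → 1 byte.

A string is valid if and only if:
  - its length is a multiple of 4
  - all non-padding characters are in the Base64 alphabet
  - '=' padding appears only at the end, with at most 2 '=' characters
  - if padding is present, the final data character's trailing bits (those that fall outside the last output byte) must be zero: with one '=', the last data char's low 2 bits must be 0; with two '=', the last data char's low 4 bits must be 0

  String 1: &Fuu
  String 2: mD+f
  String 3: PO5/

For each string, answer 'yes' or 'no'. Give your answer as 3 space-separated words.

String 1: '&Fuu' → invalid (bad char(s): ['&'])
String 2: 'mD+f' → valid
String 3: 'PO5/' → valid

Answer: no yes yes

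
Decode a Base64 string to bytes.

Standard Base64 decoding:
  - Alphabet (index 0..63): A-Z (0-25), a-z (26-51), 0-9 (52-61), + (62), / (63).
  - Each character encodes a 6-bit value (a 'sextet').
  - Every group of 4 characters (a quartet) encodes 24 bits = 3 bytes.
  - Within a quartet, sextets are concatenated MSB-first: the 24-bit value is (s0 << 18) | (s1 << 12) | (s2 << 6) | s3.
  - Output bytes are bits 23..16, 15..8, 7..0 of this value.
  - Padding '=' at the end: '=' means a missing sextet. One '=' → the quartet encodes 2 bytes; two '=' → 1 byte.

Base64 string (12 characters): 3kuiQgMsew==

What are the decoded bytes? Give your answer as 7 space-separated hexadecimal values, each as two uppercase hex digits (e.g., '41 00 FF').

Answer: DE 4B A2 42 03 2C 7B

Derivation:
After char 0 ('3'=55): chars_in_quartet=1 acc=0x37 bytes_emitted=0
After char 1 ('k'=36): chars_in_quartet=2 acc=0xDE4 bytes_emitted=0
After char 2 ('u'=46): chars_in_quartet=3 acc=0x3792E bytes_emitted=0
After char 3 ('i'=34): chars_in_quartet=4 acc=0xDE4BA2 -> emit DE 4B A2, reset; bytes_emitted=3
After char 4 ('Q'=16): chars_in_quartet=1 acc=0x10 bytes_emitted=3
After char 5 ('g'=32): chars_in_quartet=2 acc=0x420 bytes_emitted=3
After char 6 ('M'=12): chars_in_quartet=3 acc=0x1080C bytes_emitted=3
After char 7 ('s'=44): chars_in_quartet=4 acc=0x42032C -> emit 42 03 2C, reset; bytes_emitted=6
After char 8 ('e'=30): chars_in_quartet=1 acc=0x1E bytes_emitted=6
After char 9 ('w'=48): chars_in_quartet=2 acc=0x7B0 bytes_emitted=6
Padding '==': partial quartet acc=0x7B0 -> emit 7B; bytes_emitted=7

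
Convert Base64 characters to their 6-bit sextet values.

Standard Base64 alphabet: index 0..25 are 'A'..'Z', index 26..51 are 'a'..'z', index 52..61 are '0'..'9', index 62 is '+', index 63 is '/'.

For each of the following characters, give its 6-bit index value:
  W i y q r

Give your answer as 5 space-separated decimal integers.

'W': A..Z range, ord('W') − ord('A') = 22
'i': a..z range, 26 + ord('i') − ord('a') = 34
'y': a..z range, 26 + ord('y') − ord('a') = 50
'q': a..z range, 26 + ord('q') − ord('a') = 42
'r': a..z range, 26 + ord('r') − ord('a') = 43

Answer: 22 34 50 42 43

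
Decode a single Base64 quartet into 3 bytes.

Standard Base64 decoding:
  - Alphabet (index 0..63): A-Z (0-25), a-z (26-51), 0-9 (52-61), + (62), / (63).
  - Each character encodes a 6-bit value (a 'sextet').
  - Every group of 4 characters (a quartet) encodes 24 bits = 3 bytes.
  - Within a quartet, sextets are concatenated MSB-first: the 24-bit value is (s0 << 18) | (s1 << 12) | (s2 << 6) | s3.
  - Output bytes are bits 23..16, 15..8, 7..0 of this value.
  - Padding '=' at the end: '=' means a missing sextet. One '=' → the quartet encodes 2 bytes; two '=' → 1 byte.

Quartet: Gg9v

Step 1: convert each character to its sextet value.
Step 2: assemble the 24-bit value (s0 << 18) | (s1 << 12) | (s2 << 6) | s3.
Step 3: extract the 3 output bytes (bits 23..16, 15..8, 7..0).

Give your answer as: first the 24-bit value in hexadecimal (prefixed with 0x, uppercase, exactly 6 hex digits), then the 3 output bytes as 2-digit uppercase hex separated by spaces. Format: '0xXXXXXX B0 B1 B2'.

Answer: 0x1A0F6F 1A 0F 6F

Derivation:
Sextets: G=6, g=32, 9=61, v=47
24-bit: (6<<18) | (32<<12) | (61<<6) | 47
      = 0x180000 | 0x020000 | 0x000F40 | 0x00002F
      = 0x1A0F6F
Bytes: (v>>16)&0xFF=1A, (v>>8)&0xFF=0F, v&0xFF=6F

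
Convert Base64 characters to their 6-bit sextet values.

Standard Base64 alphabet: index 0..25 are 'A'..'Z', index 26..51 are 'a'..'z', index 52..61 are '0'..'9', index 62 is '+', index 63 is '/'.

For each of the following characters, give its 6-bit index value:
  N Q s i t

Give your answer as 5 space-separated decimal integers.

'N': A..Z range, ord('N') − ord('A') = 13
'Q': A..Z range, ord('Q') − ord('A') = 16
's': a..z range, 26 + ord('s') − ord('a') = 44
'i': a..z range, 26 + ord('i') − ord('a') = 34
't': a..z range, 26 + ord('t') − ord('a') = 45

Answer: 13 16 44 34 45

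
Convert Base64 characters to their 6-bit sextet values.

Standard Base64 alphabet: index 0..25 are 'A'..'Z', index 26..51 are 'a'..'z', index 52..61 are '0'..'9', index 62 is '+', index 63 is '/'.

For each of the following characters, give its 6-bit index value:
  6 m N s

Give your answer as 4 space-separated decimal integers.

Answer: 58 38 13 44

Derivation:
'6': 0..9 range, 52 + ord('6') − ord('0') = 58
'm': a..z range, 26 + ord('m') − ord('a') = 38
'N': A..Z range, ord('N') − ord('A') = 13
's': a..z range, 26 + ord('s') − ord('a') = 44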